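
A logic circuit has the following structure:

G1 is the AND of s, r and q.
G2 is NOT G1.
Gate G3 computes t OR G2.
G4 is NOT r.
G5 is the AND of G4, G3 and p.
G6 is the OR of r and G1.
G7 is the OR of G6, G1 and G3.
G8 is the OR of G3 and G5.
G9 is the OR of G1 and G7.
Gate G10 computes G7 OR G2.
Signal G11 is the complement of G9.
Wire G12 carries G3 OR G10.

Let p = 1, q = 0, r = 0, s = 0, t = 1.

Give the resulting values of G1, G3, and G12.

G1 = 0  G3 = 1  G12 = 1

G1 = s AND r AND q = 0 AND 0 AND 0 = 0
G2 = NOT G1 = NOT 0 = 1
G3 = t OR G2 = 1 OR 1 = 1
G6 = r OR G1 = 0 OR 0 = 0
G7 = G6 OR G1 OR G3 = 0 OR 0 OR 1 = 1
G10 = G7 OR G2 = 1 OR 1 = 1
G12 = G3 OR G10 = 1 OR 1 = 1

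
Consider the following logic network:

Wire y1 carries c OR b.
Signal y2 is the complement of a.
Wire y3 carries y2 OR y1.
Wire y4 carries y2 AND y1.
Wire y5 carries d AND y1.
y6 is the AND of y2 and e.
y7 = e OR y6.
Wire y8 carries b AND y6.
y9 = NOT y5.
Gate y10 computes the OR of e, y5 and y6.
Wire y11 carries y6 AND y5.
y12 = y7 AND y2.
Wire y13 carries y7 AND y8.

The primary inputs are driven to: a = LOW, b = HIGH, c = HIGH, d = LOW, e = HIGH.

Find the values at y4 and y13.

y4 = HIGH; y13 = HIGH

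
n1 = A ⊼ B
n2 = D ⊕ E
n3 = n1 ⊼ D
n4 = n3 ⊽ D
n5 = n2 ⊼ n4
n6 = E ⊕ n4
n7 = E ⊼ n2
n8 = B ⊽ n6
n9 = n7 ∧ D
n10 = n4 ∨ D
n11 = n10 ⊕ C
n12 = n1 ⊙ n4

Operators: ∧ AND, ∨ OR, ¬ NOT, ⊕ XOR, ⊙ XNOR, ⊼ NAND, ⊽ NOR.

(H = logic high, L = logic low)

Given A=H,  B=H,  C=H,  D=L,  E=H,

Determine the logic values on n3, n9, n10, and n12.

n1 = A NAND B = H NAND H = L
n2 = D XOR E = L XOR H = H
n3 = n1 NAND D = L NAND L = H
n4 = n3 NOR D = H NOR L = L
n7 = E NAND n2 = H NAND H = L
n9 = n7 AND D = L AND L = L
n10 = n4 OR D = L OR L = L
n12 = n1 XNOR n4 = L XNOR L = H

n3 = H; n9 = L; n10 = L; n12 = H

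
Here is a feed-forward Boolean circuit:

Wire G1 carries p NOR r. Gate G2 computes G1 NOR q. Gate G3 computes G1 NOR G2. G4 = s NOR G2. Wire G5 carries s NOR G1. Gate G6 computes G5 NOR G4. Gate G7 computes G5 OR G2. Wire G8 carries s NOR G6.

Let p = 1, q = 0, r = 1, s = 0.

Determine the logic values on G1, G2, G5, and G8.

G1 = 0; G2 = 1; G5 = 1; G8 = 1

G1 = p NOR r = 1 NOR 1 = 0
G2 = G1 NOR q = 0 NOR 0 = 1
G4 = s NOR G2 = 0 NOR 1 = 0
G5 = s NOR G1 = 0 NOR 0 = 1
G6 = G5 NOR G4 = 1 NOR 0 = 0
G8 = s NOR G6 = 0 NOR 0 = 1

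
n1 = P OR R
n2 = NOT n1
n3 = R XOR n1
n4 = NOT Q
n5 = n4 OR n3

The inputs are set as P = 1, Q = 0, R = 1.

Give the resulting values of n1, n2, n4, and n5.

n1 = 1  n2 = 0  n4 = 1  n5 = 1

n1 = P OR R = 1 OR 1 = 1
n2 = NOT n1 = NOT 1 = 0
n3 = R XOR n1 = 1 XOR 1 = 0
n4 = NOT Q = NOT 0 = 1
n5 = n4 OR n3 = 1 OR 0 = 1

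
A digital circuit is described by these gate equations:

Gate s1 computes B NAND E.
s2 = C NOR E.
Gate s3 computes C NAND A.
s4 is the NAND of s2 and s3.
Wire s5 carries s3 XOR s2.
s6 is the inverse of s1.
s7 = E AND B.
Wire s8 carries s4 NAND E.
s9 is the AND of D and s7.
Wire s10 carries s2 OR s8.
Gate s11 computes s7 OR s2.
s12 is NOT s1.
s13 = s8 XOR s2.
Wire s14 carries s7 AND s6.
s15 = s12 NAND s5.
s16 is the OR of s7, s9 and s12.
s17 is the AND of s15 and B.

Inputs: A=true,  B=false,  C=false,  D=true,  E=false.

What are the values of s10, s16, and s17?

s10 = true, s16 = false, s17 = false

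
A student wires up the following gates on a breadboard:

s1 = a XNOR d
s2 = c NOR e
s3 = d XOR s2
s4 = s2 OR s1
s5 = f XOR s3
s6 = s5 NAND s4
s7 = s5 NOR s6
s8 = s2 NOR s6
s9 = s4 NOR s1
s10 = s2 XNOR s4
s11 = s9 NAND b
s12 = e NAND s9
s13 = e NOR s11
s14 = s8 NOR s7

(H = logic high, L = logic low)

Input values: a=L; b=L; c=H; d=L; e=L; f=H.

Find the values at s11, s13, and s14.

s11 = H  s13 = L  s14 = L

s1 = a XNOR d = L XNOR L = H
s2 = c NOR e = H NOR L = L
s3 = d XOR s2 = L XOR L = L
s4 = s2 OR s1 = L OR H = H
s5 = f XOR s3 = H XOR L = H
s6 = s5 NAND s4 = H NAND H = L
s7 = s5 NOR s6 = H NOR L = L
s8 = s2 NOR s6 = L NOR L = H
s9 = s4 NOR s1 = H NOR H = L
s11 = s9 NAND b = L NAND L = H
s13 = e NOR s11 = L NOR H = L
s14 = s8 NOR s7 = H NOR L = L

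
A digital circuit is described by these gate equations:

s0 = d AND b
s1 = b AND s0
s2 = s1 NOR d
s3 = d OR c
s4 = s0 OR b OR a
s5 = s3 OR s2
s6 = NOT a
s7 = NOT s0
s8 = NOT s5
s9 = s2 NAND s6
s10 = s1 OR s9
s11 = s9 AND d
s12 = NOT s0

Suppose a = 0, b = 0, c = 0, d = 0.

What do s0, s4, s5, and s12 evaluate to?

s0 = d AND b = 0 AND 0 = 0
s1 = b AND s0 = 0 AND 0 = 0
s2 = s1 NOR d = 0 NOR 0 = 1
s3 = d OR c = 0 OR 0 = 0
s4 = s0 OR b OR a = 0 OR 0 OR 0 = 0
s5 = s3 OR s2 = 0 OR 1 = 1
s12 = NOT s0 = NOT 0 = 1

s0 = 0, s4 = 0, s5 = 1, s12 = 1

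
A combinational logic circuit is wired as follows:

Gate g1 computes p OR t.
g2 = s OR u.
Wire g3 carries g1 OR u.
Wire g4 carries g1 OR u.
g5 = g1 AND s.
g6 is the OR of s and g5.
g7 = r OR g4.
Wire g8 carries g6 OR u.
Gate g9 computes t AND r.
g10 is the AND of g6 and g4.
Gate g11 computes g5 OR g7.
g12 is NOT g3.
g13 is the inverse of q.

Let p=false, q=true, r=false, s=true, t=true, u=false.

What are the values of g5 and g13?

g1 = p OR t = false OR true = true
g5 = g1 AND s = true AND true = true
g13 = NOT q = NOT true = false

g5 = true; g13 = false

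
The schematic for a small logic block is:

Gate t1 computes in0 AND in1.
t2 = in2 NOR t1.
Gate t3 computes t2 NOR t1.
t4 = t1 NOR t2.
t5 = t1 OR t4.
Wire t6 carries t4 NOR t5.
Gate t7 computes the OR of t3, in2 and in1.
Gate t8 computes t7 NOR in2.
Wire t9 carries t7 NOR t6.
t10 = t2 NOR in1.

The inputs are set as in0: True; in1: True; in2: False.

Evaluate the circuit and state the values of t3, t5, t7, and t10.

t1 = in0 AND in1 = True AND True = True
t2 = in2 NOR t1 = False NOR True = False
t3 = t2 NOR t1 = False NOR True = False
t4 = t1 NOR t2 = True NOR False = False
t5 = t1 OR t4 = True OR False = True
t7 = t3 OR in2 OR in1 = False OR False OR True = True
t10 = t2 NOR in1 = False NOR True = False

t3 = False, t5 = True, t7 = True, t10 = False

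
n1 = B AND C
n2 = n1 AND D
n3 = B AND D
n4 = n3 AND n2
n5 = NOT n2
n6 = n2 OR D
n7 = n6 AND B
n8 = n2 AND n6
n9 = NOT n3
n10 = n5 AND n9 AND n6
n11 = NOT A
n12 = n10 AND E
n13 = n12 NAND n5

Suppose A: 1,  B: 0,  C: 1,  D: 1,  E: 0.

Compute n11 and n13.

n1 = B AND C = 0 AND 1 = 0
n2 = n1 AND D = 0 AND 1 = 0
n3 = B AND D = 0 AND 1 = 0
n5 = NOT n2 = NOT 0 = 1
n6 = n2 OR D = 0 OR 1 = 1
n9 = NOT n3 = NOT 0 = 1
n10 = n5 AND n9 AND n6 = 1 AND 1 AND 1 = 1
n11 = NOT A = NOT 1 = 0
n12 = n10 AND E = 1 AND 0 = 0
n13 = n12 NAND n5 = 0 NAND 1 = 1

n11 = 0; n13 = 1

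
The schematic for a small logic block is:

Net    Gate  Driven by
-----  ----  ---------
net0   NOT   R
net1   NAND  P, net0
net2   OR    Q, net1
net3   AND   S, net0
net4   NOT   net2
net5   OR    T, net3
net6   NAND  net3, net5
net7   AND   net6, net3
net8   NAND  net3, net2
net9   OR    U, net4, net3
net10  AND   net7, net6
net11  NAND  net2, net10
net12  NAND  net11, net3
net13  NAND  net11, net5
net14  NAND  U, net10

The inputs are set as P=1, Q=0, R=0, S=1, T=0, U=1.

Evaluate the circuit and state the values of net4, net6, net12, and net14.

net4 = 1; net6 = 0; net12 = 0; net14 = 1

net0 = NOT R = NOT 0 = 1
net1 = P NAND net0 = 1 NAND 1 = 0
net2 = Q OR net1 = 0 OR 0 = 0
net3 = S AND net0 = 1 AND 1 = 1
net4 = NOT net2 = NOT 0 = 1
net5 = T OR net3 = 0 OR 1 = 1
net6 = net3 NAND net5 = 1 NAND 1 = 0
net7 = net6 AND net3 = 0 AND 1 = 0
net10 = net7 AND net6 = 0 AND 0 = 0
net11 = net2 NAND net10 = 0 NAND 0 = 1
net12 = net11 NAND net3 = 1 NAND 1 = 0
net14 = U NAND net10 = 1 NAND 0 = 1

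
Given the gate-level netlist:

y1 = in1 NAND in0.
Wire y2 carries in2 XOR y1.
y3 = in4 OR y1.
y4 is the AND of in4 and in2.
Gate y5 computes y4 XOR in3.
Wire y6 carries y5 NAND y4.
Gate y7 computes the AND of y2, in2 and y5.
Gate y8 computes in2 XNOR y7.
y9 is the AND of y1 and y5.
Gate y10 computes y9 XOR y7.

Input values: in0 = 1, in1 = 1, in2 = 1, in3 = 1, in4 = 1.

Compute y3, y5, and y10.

y3 = 1, y5 = 0, y10 = 0

y1 = in1 NAND in0 = 1 NAND 1 = 0
y2 = in2 XOR y1 = 1 XOR 0 = 1
y3 = in4 OR y1 = 1 OR 0 = 1
y4 = in4 AND in2 = 1 AND 1 = 1
y5 = y4 XOR in3 = 1 XOR 1 = 0
y7 = y2 AND in2 AND y5 = 1 AND 1 AND 0 = 0
y9 = y1 AND y5 = 0 AND 0 = 0
y10 = y9 XOR y7 = 0 XOR 0 = 0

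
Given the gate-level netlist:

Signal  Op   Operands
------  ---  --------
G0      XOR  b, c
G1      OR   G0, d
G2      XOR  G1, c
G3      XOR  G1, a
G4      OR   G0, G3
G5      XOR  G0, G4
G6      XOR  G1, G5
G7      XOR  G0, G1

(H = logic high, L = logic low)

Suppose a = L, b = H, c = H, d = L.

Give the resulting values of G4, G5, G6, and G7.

G0 = b XOR c = H XOR H = L
G1 = G0 OR d = L OR L = L
G3 = G1 XOR a = L XOR L = L
G4 = G0 OR G3 = L OR L = L
G5 = G0 XOR G4 = L XOR L = L
G6 = G1 XOR G5 = L XOR L = L
G7 = G0 XOR G1 = L XOR L = L

G4 = L; G5 = L; G6 = L; G7 = L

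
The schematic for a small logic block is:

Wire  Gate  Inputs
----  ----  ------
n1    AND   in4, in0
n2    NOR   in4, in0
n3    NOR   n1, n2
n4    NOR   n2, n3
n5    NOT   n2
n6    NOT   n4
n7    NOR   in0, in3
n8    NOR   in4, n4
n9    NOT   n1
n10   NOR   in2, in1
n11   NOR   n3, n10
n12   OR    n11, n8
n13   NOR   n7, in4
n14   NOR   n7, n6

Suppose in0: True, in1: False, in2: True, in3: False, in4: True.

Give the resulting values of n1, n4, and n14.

n1 = True; n4 = True; n14 = True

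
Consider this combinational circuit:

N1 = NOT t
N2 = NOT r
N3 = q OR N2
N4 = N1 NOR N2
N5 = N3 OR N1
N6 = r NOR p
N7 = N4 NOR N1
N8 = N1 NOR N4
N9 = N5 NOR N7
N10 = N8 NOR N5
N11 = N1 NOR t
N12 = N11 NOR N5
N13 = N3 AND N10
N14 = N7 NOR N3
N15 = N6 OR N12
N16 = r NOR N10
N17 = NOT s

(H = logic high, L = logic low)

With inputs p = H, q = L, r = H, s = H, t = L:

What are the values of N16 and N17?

N1 = NOT t = NOT L = H
N2 = NOT r = NOT H = L
N3 = q OR N2 = L OR L = L
N4 = N1 NOR N2 = H NOR L = L
N5 = N3 OR N1 = L OR H = H
N8 = N1 NOR N4 = H NOR L = L
N10 = N8 NOR N5 = L NOR H = L
N16 = r NOR N10 = H NOR L = L
N17 = NOT s = NOT H = L

N16 = L; N17 = L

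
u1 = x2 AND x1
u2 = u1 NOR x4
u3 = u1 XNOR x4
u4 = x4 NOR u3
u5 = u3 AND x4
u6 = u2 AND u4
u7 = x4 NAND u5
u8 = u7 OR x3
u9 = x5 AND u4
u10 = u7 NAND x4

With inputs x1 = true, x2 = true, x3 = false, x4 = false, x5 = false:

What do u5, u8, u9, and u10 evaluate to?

u1 = x2 AND x1 = true AND true = true
u3 = u1 XNOR x4 = true XNOR false = false
u4 = x4 NOR u3 = false NOR false = true
u5 = u3 AND x4 = false AND false = false
u7 = x4 NAND u5 = false NAND false = true
u8 = u7 OR x3 = true OR false = true
u9 = x5 AND u4 = false AND true = false
u10 = u7 NAND x4 = true NAND false = true

u5 = false; u8 = true; u9 = false; u10 = true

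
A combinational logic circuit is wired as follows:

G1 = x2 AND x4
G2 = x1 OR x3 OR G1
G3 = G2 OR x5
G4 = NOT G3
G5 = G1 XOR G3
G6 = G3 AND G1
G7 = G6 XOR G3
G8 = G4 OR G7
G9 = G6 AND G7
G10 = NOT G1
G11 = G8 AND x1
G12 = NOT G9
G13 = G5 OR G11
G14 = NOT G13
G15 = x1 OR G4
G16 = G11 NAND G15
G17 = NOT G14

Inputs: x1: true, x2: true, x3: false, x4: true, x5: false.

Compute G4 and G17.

G4 = false  G17 = false

G1 = x2 AND x4 = true AND true = true
G2 = x1 OR x3 OR G1 = true OR false OR true = true
G3 = G2 OR x5 = true OR false = true
G4 = NOT G3 = NOT true = false
G5 = G1 XOR G3 = true XOR true = false
G6 = G3 AND G1 = true AND true = true
G7 = G6 XOR G3 = true XOR true = false
G8 = G4 OR G7 = false OR false = false
G11 = G8 AND x1 = false AND true = false
G13 = G5 OR G11 = false OR false = false
G14 = NOT G13 = NOT false = true
G17 = NOT G14 = NOT true = false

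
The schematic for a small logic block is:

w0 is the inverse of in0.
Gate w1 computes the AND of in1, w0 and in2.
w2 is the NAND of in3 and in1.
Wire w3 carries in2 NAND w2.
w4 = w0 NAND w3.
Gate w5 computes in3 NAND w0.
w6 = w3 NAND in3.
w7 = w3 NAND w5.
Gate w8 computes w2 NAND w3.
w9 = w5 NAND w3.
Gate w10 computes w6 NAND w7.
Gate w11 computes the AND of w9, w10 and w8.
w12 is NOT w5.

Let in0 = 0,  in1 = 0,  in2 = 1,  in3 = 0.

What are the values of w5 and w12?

w5 = 1, w12 = 0

w0 = NOT in0 = NOT 0 = 1
w5 = in3 NAND w0 = 0 NAND 1 = 1
w12 = NOT w5 = NOT 1 = 0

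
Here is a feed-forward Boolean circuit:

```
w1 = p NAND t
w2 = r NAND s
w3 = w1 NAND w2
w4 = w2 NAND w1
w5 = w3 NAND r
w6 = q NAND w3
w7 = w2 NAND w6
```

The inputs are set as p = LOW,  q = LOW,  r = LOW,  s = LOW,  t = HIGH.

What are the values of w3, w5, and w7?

w1 = p NAND t = LOW NAND HIGH = HIGH
w2 = r NAND s = LOW NAND LOW = HIGH
w3 = w1 NAND w2 = HIGH NAND HIGH = LOW
w5 = w3 NAND r = LOW NAND LOW = HIGH
w6 = q NAND w3 = LOW NAND LOW = HIGH
w7 = w2 NAND w6 = HIGH NAND HIGH = LOW

w3 = LOW, w5 = HIGH, w7 = LOW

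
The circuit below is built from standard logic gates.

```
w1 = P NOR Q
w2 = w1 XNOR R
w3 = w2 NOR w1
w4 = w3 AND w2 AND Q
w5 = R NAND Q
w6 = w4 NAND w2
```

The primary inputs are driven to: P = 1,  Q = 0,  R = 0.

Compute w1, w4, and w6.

w1 = P NOR Q = 1 NOR 0 = 0
w2 = w1 XNOR R = 0 XNOR 0 = 1
w3 = w2 NOR w1 = 1 NOR 0 = 0
w4 = w3 AND w2 AND Q = 0 AND 1 AND 0 = 0
w6 = w4 NAND w2 = 0 NAND 1 = 1

w1 = 0, w4 = 0, w6 = 1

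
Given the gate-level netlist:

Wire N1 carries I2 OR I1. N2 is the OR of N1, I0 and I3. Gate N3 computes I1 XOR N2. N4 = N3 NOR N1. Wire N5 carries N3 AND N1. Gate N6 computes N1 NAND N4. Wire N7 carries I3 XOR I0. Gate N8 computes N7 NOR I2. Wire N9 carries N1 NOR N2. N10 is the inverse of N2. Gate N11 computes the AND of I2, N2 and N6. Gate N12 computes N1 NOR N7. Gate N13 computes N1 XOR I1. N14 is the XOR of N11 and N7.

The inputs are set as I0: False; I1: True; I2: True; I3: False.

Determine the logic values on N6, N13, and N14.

N1 = I2 OR I1 = True OR True = True
N2 = N1 OR I0 OR I3 = True OR False OR False = True
N3 = I1 XOR N2 = True XOR True = False
N4 = N3 NOR N1 = False NOR True = False
N6 = N1 NAND N4 = True NAND False = True
N7 = I3 XOR I0 = False XOR False = False
N11 = I2 AND N2 AND N6 = True AND True AND True = True
N13 = N1 XOR I1 = True XOR True = False
N14 = N11 XOR N7 = True XOR False = True

N6 = True, N13 = False, N14 = True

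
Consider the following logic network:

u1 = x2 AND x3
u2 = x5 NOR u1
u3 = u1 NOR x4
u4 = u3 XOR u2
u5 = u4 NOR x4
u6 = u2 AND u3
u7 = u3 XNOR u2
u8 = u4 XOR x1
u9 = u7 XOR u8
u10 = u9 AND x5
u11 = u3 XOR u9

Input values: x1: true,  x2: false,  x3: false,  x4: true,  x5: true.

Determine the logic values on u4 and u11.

u4 = false, u11 = false

u1 = x2 AND x3 = false AND false = false
u2 = x5 NOR u1 = true NOR false = false
u3 = u1 NOR x4 = false NOR true = false
u4 = u3 XOR u2 = false XOR false = false
u7 = u3 XNOR u2 = false XNOR false = true
u8 = u4 XOR x1 = false XOR true = true
u9 = u7 XOR u8 = true XOR true = false
u11 = u3 XOR u9 = false XOR false = false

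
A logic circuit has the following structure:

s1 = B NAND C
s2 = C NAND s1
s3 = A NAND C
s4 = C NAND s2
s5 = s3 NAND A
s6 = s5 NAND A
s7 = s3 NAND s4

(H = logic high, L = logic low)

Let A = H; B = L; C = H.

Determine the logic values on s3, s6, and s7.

s1 = B NAND C = L NAND H = H
s2 = C NAND s1 = H NAND H = L
s3 = A NAND C = H NAND H = L
s4 = C NAND s2 = H NAND L = H
s5 = s3 NAND A = L NAND H = H
s6 = s5 NAND A = H NAND H = L
s7 = s3 NAND s4 = L NAND H = H

s3 = L, s6 = L, s7 = H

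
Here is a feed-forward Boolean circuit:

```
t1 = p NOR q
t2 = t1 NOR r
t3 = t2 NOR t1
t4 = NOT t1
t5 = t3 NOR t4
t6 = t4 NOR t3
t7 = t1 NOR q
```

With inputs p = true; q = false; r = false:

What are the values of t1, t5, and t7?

t1 = false  t5 = false  t7 = true

t1 = p NOR q = true NOR false = false
t2 = t1 NOR r = false NOR false = true
t3 = t2 NOR t1 = true NOR false = false
t4 = NOT t1 = NOT false = true
t5 = t3 NOR t4 = false NOR true = false
t7 = t1 NOR q = false NOR false = true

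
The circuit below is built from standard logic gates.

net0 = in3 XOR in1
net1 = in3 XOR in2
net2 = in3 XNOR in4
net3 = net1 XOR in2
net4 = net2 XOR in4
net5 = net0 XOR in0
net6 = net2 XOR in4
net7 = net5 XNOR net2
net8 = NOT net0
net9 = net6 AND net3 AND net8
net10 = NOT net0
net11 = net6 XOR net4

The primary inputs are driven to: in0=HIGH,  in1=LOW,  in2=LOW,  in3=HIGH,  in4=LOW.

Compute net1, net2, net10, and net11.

net1 = HIGH, net2 = LOW, net10 = LOW, net11 = LOW

net0 = in3 XOR in1 = HIGH XOR LOW = HIGH
net1 = in3 XOR in2 = HIGH XOR LOW = HIGH
net2 = in3 XNOR in4 = HIGH XNOR LOW = LOW
net4 = net2 XOR in4 = LOW XOR LOW = LOW
net6 = net2 XOR in4 = LOW XOR LOW = LOW
net10 = NOT net0 = NOT HIGH = LOW
net11 = net6 XOR net4 = LOW XOR LOW = LOW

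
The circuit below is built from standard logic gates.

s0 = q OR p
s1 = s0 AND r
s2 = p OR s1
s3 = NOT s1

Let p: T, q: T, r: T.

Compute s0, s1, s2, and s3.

s0 = T; s1 = T; s2 = T; s3 = F

s0 = q OR p = T OR T = T
s1 = s0 AND r = T AND T = T
s2 = p OR s1 = T OR T = T
s3 = NOT s1 = NOT T = F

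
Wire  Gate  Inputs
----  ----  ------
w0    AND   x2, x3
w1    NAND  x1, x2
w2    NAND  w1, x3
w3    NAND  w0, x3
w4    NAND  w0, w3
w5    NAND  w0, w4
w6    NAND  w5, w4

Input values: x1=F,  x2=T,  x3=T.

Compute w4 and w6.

w0 = x2 AND x3 = T AND T = T
w3 = w0 NAND x3 = T NAND T = F
w4 = w0 NAND w3 = T NAND F = T
w5 = w0 NAND w4 = T NAND T = F
w6 = w5 NAND w4 = F NAND T = T

w4 = T  w6 = T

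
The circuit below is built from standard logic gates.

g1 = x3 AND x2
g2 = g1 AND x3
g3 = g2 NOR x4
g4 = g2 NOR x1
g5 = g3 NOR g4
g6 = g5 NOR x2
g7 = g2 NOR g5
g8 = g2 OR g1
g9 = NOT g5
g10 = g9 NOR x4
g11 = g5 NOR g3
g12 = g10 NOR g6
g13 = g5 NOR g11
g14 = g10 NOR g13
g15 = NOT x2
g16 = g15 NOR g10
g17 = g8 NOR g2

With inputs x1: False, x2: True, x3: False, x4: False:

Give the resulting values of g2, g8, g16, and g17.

g2 = False, g8 = False, g16 = True, g17 = True

g1 = x3 AND x2 = False AND True = False
g2 = g1 AND x3 = False AND False = False
g3 = g2 NOR x4 = False NOR False = True
g4 = g2 NOR x1 = False NOR False = True
g5 = g3 NOR g4 = True NOR True = False
g8 = g2 OR g1 = False OR False = False
g9 = NOT g5 = NOT False = True
g10 = g9 NOR x4 = True NOR False = False
g15 = NOT x2 = NOT True = False
g16 = g15 NOR g10 = False NOR False = True
g17 = g8 NOR g2 = False NOR False = True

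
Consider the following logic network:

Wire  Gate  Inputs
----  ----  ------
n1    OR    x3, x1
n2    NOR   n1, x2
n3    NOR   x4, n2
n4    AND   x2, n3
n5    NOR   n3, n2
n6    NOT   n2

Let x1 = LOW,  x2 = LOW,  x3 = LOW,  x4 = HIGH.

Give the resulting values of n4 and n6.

n4 = LOW, n6 = LOW

n1 = x3 OR x1 = LOW OR LOW = LOW
n2 = n1 NOR x2 = LOW NOR LOW = HIGH
n3 = x4 NOR n2 = HIGH NOR HIGH = LOW
n4 = x2 AND n3 = LOW AND LOW = LOW
n6 = NOT n2 = NOT HIGH = LOW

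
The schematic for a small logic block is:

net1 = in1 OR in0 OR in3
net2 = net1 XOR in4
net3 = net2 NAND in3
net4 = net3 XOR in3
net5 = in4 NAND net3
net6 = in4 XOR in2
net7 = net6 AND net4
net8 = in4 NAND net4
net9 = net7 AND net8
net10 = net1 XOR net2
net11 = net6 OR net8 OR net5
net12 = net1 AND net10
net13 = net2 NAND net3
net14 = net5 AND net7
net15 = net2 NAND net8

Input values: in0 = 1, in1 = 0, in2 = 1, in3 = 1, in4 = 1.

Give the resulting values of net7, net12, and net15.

net7 = 0  net12 = 1  net15 = 1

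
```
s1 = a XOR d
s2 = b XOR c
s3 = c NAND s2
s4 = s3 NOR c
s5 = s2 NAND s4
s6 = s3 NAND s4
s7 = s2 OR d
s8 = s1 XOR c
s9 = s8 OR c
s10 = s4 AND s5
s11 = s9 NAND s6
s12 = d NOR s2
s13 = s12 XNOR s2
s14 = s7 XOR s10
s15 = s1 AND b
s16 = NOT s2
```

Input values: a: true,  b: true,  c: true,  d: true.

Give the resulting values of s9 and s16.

s1 = a XOR d = true XOR true = false
s2 = b XOR c = true XOR true = false
s8 = s1 XOR c = false XOR true = true
s9 = s8 OR c = true OR true = true
s16 = NOT s2 = NOT false = true

s9 = true, s16 = true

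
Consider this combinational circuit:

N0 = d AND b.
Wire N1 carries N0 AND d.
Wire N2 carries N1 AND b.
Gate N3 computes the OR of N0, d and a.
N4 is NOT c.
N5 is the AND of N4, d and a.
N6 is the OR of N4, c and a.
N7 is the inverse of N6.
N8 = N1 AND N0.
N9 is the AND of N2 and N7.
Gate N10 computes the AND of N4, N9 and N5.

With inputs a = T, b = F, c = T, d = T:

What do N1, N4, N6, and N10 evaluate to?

N0 = d AND b = T AND F = F
N1 = N0 AND d = F AND T = F
N2 = N1 AND b = F AND F = F
N4 = NOT c = NOT T = F
N5 = N4 AND d AND a = F AND T AND T = F
N6 = N4 OR c OR a = F OR T OR T = T
N7 = NOT N6 = NOT T = F
N9 = N2 AND N7 = F AND F = F
N10 = N4 AND N9 AND N5 = F AND F AND F = F

N1 = F, N4 = F, N6 = T, N10 = F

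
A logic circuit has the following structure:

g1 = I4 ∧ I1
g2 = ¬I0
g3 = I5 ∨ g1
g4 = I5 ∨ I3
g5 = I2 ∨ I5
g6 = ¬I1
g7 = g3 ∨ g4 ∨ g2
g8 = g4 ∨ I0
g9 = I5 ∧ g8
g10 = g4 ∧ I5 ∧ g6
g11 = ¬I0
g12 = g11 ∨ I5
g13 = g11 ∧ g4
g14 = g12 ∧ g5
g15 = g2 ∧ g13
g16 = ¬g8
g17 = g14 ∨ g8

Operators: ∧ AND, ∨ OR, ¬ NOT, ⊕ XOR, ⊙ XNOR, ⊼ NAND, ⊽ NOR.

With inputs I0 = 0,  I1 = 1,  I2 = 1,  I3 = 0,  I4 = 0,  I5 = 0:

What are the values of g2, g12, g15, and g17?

g2 = NOT I0 = NOT 0 = 1
g4 = I5 OR I3 = 0 OR 0 = 0
g5 = I2 OR I5 = 1 OR 0 = 1
g8 = g4 OR I0 = 0 OR 0 = 0
g11 = NOT I0 = NOT 0 = 1
g12 = g11 OR I5 = 1 OR 0 = 1
g13 = g11 AND g4 = 1 AND 0 = 0
g14 = g12 AND g5 = 1 AND 1 = 1
g15 = g2 AND g13 = 1 AND 0 = 0
g17 = g14 OR g8 = 1 OR 0 = 1

g2 = 1, g12 = 1, g15 = 0, g17 = 1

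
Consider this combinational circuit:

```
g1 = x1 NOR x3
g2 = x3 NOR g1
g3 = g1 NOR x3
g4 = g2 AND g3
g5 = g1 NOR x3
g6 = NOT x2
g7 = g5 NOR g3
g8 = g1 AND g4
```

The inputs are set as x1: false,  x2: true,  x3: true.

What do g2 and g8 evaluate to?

g2 = false, g8 = false

g1 = x1 NOR x3 = false NOR true = false
g2 = x3 NOR g1 = true NOR false = false
g3 = g1 NOR x3 = false NOR true = false
g4 = g2 AND g3 = false AND false = false
g8 = g1 AND g4 = false AND false = false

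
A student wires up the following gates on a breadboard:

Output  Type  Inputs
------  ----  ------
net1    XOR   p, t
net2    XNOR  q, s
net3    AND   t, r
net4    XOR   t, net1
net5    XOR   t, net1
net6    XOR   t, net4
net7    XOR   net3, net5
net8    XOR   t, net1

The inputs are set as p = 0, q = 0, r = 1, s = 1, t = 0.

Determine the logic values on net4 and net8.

net4 = 0, net8 = 0

net1 = p XOR t = 0 XOR 0 = 0
net4 = t XOR net1 = 0 XOR 0 = 0
net8 = t XOR net1 = 0 XOR 0 = 0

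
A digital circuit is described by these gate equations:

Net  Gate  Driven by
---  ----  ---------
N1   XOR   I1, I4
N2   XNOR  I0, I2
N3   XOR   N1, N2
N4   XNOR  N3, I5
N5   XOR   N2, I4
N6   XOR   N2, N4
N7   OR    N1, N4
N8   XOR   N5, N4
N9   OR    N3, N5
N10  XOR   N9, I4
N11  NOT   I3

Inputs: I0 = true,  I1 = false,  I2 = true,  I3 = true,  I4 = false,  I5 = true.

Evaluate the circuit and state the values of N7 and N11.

N7 = true, N11 = false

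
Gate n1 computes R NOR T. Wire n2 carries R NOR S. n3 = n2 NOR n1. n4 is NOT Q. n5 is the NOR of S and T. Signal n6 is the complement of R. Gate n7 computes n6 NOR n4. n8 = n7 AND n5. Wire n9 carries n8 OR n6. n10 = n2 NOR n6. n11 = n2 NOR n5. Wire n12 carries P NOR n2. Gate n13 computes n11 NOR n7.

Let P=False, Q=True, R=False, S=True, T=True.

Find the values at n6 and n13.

n6 = True, n13 = False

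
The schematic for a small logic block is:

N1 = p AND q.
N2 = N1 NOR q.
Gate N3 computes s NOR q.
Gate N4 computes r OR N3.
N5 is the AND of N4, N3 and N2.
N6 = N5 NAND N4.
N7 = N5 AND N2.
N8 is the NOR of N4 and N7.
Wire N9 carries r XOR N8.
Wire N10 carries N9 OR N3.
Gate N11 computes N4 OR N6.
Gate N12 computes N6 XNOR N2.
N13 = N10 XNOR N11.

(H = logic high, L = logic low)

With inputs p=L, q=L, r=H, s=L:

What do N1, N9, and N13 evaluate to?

N1 = L, N9 = H, N13 = H

N1 = p AND q = L AND L = L
N2 = N1 NOR q = L NOR L = H
N3 = s NOR q = L NOR L = H
N4 = r OR N3 = H OR H = H
N5 = N4 AND N3 AND N2 = H AND H AND H = H
N6 = N5 NAND N4 = H NAND H = L
N7 = N5 AND N2 = H AND H = H
N8 = N4 NOR N7 = H NOR H = L
N9 = r XOR N8 = H XOR L = H
N10 = N9 OR N3 = H OR H = H
N11 = N4 OR N6 = H OR L = H
N13 = N10 XNOR N11 = H XNOR H = H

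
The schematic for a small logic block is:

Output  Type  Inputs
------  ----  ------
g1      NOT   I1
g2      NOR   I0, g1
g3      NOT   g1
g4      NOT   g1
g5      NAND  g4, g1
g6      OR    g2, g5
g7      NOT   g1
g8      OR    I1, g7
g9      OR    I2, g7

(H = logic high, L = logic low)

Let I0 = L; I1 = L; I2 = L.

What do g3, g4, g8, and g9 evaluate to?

g3 = L  g4 = L  g8 = L  g9 = L

g1 = NOT I1 = NOT L = H
g3 = NOT g1 = NOT H = L
g4 = NOT g1 = NOT H = L
g7 = NOT g1 = NOT H = L
g8 = I1 OR g7 = L OR L = L
g9 = I2 OR g7 = L OR L = L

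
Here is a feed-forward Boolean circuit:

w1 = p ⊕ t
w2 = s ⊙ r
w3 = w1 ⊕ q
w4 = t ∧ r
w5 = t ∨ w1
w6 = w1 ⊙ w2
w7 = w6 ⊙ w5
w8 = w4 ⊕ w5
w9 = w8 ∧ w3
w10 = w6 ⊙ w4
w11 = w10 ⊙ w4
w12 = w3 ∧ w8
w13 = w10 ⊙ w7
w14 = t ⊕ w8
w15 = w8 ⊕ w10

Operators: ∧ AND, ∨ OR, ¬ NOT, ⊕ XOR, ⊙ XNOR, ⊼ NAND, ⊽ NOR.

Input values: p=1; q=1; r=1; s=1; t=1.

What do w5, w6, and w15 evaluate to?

w5 = 1; w6 = 0; w15 = 0

w1 = p XOR t = 1 XOR 1 = 0
w2 = s XNOR r = 1 XNOR 1 = 1
w4 = t AND r = 1 AND 1 = 1
w5 = t OR w1 = 1 OR 0 = 1
w6 = w1 XNOR w2 = 0 XNOR 1 = 0
w8 = w4 XOR w5 = 1 XOR 1 = 0
w10 = w6 XNOR w4 = 0 XNOR 1 = 0
w15 = w8 XOR w10 = 0 XOR 0 = 0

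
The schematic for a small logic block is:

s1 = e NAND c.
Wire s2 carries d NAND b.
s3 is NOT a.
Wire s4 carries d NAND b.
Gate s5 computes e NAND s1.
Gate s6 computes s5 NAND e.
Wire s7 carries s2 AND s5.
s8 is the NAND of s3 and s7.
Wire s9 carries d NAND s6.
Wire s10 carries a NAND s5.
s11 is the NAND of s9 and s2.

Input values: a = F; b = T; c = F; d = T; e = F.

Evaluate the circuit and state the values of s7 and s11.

s1 = e NAND c = F NAND F = T
s2 = d NAND b = T NAND T = F
s5 = e NAND s1 = F NAND T = T
s6 = s5 NAND e = T NAND F = T
s7 = s2 AND s5 = F AND T = F
s9 = d NAND s6 = T NAND T = F
s11 = s9 NAND s2 = F NAND F = T

s7 = F; s11 = T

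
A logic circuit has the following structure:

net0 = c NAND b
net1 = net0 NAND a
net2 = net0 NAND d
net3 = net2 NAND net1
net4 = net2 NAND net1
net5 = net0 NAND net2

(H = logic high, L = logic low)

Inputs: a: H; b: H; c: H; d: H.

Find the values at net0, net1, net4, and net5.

net0 = L  net1 = H  net4 = L  net5 = H

net0 = c NAND b = H NAND H = L
net1 = net0 NAND a = L NAND H = H
net2 = net0 NAND d = L NAND H = H
net4 = net2 NAND net1 = H NAND H = L
net5 = net0 NAND net2 = L NAND H = H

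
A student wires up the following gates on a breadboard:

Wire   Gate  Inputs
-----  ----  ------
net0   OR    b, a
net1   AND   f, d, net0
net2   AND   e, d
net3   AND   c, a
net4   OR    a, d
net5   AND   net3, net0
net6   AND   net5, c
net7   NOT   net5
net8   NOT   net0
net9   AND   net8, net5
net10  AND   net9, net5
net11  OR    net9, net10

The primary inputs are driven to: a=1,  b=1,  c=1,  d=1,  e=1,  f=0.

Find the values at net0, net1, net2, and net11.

net0 = b OR a = 1 OR 1 = 1
net1 = f AND d AND net0 = 0 AND 1 AND 1 = 0
net2 = e AND d = 1 AND 1 = 1
net3 = c AND a = 1 AND 1 = 1
net5 = net3 AND net0 = 1 AND 1 = 1
net8 = NOT net0 = NOT 1 = 0
net9 = net8 AND net5 = 0 AND 1 = 0
net10 = net9 AND net5 = 0 AND 1 = 0
net11 = net9 OR net10 = 0 OR 0 = 0

net0 = 1; net1 = 0; net2 = 1; net11 = 0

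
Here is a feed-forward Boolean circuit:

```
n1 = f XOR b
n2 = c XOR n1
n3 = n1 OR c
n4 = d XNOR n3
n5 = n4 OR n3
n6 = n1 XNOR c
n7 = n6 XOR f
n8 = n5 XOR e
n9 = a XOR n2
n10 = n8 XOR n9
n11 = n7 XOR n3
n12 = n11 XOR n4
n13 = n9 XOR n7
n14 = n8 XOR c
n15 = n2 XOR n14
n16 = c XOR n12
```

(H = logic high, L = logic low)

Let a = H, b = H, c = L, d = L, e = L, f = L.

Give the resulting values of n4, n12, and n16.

n4 = L, n12 = H, n16 = H

n1 = f XOR b = L XOR H = H
n3 = n1 OR c = H OR L = H
n4 = d XNOR n3 = L XNOR H = L
n6 = n1 XNOR c = H XNOR L = L
n7 = n6 XOR f = L XOR L = L
n11 = n7 XOR n3 = L XOR H = H
n12 = n11 XOR n4 = H XOR L = H
n16 = c XOR n12 = L XOR H = H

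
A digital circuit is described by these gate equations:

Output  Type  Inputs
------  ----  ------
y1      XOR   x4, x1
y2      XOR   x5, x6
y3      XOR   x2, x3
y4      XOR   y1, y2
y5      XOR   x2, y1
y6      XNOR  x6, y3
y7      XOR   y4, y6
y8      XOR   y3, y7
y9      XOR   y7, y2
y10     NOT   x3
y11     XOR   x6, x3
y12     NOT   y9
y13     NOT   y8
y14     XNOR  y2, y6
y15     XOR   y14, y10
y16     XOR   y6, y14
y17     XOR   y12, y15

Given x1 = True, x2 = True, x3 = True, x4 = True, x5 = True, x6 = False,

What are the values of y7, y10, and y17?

y7 = False, y10 = False, y17 = True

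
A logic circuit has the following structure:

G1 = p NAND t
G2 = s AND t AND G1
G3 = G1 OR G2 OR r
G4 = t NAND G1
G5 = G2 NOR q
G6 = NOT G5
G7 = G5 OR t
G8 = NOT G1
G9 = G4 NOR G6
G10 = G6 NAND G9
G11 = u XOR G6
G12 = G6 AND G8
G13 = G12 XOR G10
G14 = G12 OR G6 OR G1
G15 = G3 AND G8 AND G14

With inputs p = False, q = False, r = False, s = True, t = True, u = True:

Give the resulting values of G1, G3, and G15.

G1 = True; G3 = True; G15 = False

G1 = p NAND t = False NAND True = True
G2 = s AND t AND G1 = True AND True AND True = True
G3 = G1 OR G2 OR r = True OR True OR False = True
G5 = G2 NOR q = True NOR False = False
G6 = NOT G5 = NOT False = True
G8 = NOT G1 = NOT True = False
G12 = G6 AND G8 = True AND False = False
G14 = G12 OR G6 OR G1 = False OR True OR True = True
G15 = G3 AND G8 AND G14 = True AND False AND True = False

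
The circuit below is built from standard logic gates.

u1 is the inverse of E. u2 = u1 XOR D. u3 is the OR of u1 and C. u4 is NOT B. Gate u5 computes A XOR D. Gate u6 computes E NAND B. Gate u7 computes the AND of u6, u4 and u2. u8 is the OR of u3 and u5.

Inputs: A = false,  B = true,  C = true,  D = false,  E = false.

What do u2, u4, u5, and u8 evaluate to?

u2 = true; u4 = false; u5 = false; u8 = true

u1 = NOT E = NOT false = true
u2 = u1 XOR D = true XOR false = true
u3 = u1 OR C = true OR true = true
u4 = NOT B = NOT true = false
u5 = A XOR D = false XOR false = false
u8 = u3 OR u5 = true OR false = true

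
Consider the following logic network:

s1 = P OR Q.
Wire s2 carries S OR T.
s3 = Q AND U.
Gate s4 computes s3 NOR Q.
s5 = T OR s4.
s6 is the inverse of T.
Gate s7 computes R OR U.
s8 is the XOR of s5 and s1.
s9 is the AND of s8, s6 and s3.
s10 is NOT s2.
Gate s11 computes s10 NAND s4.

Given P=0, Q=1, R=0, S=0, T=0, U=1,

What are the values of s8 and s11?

s8 = 1, s11 = 1

s1 = P OR Q = 0 OR 1 = 1
s2 = S OR T = 0 OR 0 = 0
s3 = Q AND U = 1 AND 1 = 1
s4 = s3 NOR Q = 1 NOR 1 = 0
s5 = T OR s4 = 0 OR 0 = 0
s8 = s5 XOR s1 = 0 XOR 1 = 1
s10 = NOT s2 = NOT 0 = 1
s11 = s10 NAND s4 = 1 NAND 0 = 1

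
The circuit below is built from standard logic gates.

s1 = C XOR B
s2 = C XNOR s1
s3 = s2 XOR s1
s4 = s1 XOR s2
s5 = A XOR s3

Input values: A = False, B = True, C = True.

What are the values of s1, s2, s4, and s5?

s1 = False, s2 = False, s4 = False, s5 = False

s1 = C XOR B = True XOR True = False
s2 = C XNOR s1 = True XNOR False = False
s3 = s2 XOR s1 = False XOR False = False
s4 = s1 XOR s2 = False XOR False = False
s5 = A XOR s3 = False XOR False = False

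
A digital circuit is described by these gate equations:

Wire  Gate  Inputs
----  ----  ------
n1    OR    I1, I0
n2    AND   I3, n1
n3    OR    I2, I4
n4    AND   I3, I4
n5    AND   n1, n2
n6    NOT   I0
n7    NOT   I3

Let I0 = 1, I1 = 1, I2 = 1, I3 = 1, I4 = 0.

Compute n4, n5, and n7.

n1 = I1 OR I0 = 1 OR 1 = 1
n2 = I3 AND n1 = 1 AND 1 = 1
n4 = I3 AND I4 = 1 AND 0 = 0
n5 = n1 AND n2 = 1 AND 1 = 1
n7 = NOT I3 = NOT 1 = 0

n4 = 0  n5 = 1  n7 = 0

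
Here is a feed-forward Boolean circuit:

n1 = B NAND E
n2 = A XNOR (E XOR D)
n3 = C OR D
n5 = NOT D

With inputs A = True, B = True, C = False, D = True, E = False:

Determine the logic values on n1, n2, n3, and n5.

n1 = True, n2 = True, n3 = True, n5 = False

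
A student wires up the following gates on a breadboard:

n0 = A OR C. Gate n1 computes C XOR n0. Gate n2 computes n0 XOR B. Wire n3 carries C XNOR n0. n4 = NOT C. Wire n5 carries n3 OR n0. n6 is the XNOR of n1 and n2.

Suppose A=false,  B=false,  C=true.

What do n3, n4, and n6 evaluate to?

n3 = true, n4 = false, n6 = false

n0 = A OR C = false OR true = true
n1 = C XOR n0 = true XOR true = false
n2 = n0 XOR B = true XOR false = true
n3 = C XNOR n0 = true XNOR true = true
n4 = NOT C = NOT true = false
n6 = n1 XNOR n2 = false XNOR true = false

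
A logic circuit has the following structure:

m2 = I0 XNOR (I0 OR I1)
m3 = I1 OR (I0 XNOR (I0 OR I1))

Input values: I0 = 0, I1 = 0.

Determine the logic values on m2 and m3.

m2 = 1  m3 = 1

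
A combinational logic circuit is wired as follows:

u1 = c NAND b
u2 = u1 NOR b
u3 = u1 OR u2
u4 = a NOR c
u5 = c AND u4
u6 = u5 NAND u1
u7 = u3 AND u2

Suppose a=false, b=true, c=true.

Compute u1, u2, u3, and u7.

u1 = false, u2 = false, u3 = false, u7 = false

u1 = c NAND b = true NAND true = false
u2 = u1 NOR b = false NOR true = false
u3 = u1 OR u2 = false OR false = false
u7 = u3 AND u2 = false AND false = false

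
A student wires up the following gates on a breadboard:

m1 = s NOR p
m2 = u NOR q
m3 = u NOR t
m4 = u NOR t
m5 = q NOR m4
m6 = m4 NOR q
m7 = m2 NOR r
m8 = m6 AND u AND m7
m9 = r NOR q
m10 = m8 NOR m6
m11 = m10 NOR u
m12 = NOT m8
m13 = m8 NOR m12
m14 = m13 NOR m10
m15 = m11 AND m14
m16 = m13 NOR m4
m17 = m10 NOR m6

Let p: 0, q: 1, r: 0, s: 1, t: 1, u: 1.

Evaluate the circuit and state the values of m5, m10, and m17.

m5 = 0; m10 = 1; m17 = 0

m2 = u NOR q = 1 NOR 1 = 0
m4 = u NOR t = 1 NOR 1 = 0
m5 = q NOR m4 = 1 NOR 0 = 0
m6 = m4 NOR q = 0 NOR 1 = 0
m7 = m2 NOR r = 0 NOR 0 = 1
m8 = m6 AND u AND m7 = 0 AND 1 AND 1 = 0
m10 = m8 NOR m6 = 0 NOR 0 = 1
m17 = m10 NOR m6 = 1 NOR 0 = 0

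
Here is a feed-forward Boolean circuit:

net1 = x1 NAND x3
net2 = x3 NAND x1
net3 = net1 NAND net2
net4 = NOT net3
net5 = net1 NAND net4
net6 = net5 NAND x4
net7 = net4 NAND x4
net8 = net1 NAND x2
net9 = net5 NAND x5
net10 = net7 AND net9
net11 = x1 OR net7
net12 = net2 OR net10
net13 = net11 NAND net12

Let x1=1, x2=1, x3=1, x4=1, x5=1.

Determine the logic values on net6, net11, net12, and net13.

net6 = 0, net11 = 1, net12 = 0, net13 = 1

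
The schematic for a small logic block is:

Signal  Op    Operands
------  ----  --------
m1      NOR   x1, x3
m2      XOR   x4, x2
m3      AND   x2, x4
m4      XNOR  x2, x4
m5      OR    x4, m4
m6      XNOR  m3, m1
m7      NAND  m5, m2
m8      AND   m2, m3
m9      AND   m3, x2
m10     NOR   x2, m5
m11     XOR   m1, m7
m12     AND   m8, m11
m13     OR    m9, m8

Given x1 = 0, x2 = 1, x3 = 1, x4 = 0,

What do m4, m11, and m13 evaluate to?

m4 = 0, m11 = 1, m13 = 0

m1 = x1 NOR x3 = 0 NOR 1 = 0
m2 = x4 XOR x2 = 0 XOR 1 = 1
m3 = x2 AND x4 = 1 AND 0 = 0
m4 = x2 XNOR x4 = 1 XNOR 0 = 0
m5 = x4 OR m4 = 0 OR 0 = 0
m7 = m5 NAND m2 = 0 NAND 1 = 1
m8 = m2 AND m3 = 1 AND 0 = 0
m9 = m3 AND x2 = 0 AND 1 = 0
m11 = m1 XOR m7 = 0 XOR 1 = 1
m13 = m9 OR m8 = 0 OR 0 = 0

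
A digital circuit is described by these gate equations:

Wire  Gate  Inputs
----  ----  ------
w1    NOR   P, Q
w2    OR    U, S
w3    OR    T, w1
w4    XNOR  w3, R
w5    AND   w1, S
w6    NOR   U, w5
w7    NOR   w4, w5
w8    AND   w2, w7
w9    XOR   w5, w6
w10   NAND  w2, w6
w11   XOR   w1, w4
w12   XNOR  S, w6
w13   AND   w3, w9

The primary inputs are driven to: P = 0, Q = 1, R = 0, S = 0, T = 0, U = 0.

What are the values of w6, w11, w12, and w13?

w6 = 1  w11 = 1  w12 = 0  w13 = 0

w1 = P NOR Q = 0 NOR 1 = 0
w3 = T OR w1 = 0 OR 0 = 0
w4 = w3 XNOR R = 0 XNOR 0 = 1
w5 = w1 AND S = 0 AND 0 = 0
w6 = U NOR w5 = 0 NOR 0 = 1
w9 = w5 XOR w6 = 0 XOR 1 = 1
w11 = w1 XOR w4 = 0 XOR 1 = 1
w12 = S XNOR w6 = 0 XNOR 1 = 0
w13 = w3 AND w9 = 0 AND 1 = 0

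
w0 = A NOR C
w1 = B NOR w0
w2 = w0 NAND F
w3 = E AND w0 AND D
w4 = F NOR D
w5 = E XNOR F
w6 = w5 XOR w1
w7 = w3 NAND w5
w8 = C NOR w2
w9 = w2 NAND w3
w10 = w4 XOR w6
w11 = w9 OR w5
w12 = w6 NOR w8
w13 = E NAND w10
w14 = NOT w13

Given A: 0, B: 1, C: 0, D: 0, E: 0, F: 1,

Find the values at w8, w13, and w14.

w0 = A NOR C = 0 NOR 0 = 1
w1 = B NOR w0 = 1 NOR 1 = 0
w2 = w0 NAND F = 1 NAND 1 = 0
w4 = F NOR D = 1 NOR 0 = 0
w5 = E XNOR F = 0 XNOR 1 = 0
w6 = w5 XOR w1 = 0 XOR 0 = 0
w8 = C NOR w2 = 0 NOR 0 = 1
w10 = w4 XOR w6 = 0 XOR 0 = 0
w13 = E NAND w10 = 0 NAND 0 = 1
w14 = NOT w13 = NOT 1 = 0

w8 = 1, w13 = 1, w14 = 0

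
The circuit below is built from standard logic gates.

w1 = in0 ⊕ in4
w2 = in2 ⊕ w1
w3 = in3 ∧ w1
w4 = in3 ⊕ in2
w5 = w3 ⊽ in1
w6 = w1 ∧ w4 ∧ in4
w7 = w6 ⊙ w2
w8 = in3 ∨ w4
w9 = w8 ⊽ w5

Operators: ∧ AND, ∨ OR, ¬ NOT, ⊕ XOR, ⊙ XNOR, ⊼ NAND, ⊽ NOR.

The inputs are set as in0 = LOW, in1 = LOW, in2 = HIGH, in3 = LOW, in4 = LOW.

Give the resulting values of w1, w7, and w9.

w1 = in0 XOR in4 = LOW XOR LOW = LOW
w2 = in2 XOR w1 = HIGH XOR LOW = HIGH
w3 = in3 AND w1 = LOW AND LOW = LOW
w4 = in3 XOR in2 = LOW XOR HIGH = HIGH
w5 = w3 NOR in1 = LOW NOR LOW = HIGH
w6 = w1 AND w4 AND in4 = LOW AND HIGH AND LOW = LOW
w7 = w6 XNOR w2 = LOW XNOR HIGH = LOW
w8 = in3 OR w4 = LOW OR HIGH = HIGH
w9 = w8 NOR w5 = HIGH NOR HIGH = LOW

w1 = LOW, w7 = LOW, w9 = LOW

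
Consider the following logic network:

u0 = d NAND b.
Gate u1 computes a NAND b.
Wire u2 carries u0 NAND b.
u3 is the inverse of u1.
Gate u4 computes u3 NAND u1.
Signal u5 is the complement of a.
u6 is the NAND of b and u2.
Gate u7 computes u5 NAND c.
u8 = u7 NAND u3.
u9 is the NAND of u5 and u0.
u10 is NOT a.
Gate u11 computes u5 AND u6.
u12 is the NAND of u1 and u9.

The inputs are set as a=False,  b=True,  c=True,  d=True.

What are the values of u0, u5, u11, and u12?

u0 = False, u5 = True, u11 = False, u12 = False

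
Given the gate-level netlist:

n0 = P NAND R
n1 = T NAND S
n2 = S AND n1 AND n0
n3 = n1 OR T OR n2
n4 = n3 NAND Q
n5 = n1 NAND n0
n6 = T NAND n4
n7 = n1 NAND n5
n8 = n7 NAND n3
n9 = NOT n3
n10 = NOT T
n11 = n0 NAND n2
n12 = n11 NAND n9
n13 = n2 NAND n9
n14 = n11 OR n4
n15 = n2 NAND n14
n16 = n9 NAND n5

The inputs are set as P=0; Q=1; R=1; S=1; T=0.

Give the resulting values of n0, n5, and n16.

n0 = P NAND R = 0 NAND 1 = 1
n1 = T NAND S = 0 NAND 1 = 1
n2 = S AND n1 AND n0 = 1 AND 1 AND 1 = 1
n3 = n1 OR T OR n2 = 1 OR 0 OR 1 = 1
n5 = n1 NAND n0 = 1 NAND 1 = 0
n9 = NOT n3 = NOT 1 = 0
n16 = n9 NAND n5 = 0 NAND 0 = 1

n0 = 1, n5 = 0, n16 = 1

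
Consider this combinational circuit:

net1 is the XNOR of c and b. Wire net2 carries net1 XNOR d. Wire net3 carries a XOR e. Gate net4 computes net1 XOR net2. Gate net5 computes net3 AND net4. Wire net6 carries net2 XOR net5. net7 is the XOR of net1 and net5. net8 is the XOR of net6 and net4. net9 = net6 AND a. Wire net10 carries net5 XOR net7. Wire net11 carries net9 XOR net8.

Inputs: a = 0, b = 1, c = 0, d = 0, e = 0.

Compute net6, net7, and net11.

net1 = c XNOR b = 0 XNOR 1 = 0
net2 = net1 XNOR d = 0 XNOR 0 = 1
net3 = a XOR e = 0 XOR 0 = 0
net4 = net1 XOR net2 = 0 XOR 1 = 1
net5 = net3 AND net4 = 0 AND 1 = 0
net6 = net2 XOR net5 = 1 XOR 0 = 1
net7 = net1 XOR net5 = 0 XOR 0 = 0
net8 = net6 XOR net4 = 1 XOR 1 = 0
net9 = net6 AND a = 1 AND 0 = 0
net11 = net9 XOR net8 = 0 XOR 0 = 0

net6 = 1, net7 = 0, net11 = 0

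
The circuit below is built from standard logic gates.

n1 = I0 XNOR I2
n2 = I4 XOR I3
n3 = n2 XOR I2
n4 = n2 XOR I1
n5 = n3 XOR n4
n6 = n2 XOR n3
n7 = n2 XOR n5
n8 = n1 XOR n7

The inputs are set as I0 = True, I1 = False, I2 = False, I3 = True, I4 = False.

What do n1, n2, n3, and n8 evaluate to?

n1 = I0 XNOR I2 = True XNOR False = False
n2 = I4 XOR I3 = False XOR True = True
n3 = n2 XOR I2 = True XOR False = True
n4 = n2 XOR I1 = True XOR False = True
n5 = n3 XOR n4 = True XOR True = False
n7 = n2 XOR n5 = True XOR False = True
n8 = n1 XOR n7 = False XOR True = True

n1 = False, n2 = True, n3 = True, n8 = True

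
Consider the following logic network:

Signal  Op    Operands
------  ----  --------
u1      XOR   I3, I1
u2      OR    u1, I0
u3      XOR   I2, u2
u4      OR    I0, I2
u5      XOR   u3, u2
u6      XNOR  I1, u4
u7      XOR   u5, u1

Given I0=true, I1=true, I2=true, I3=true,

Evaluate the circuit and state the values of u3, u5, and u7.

u1 = I3 XOR I1 = true XOR true = false
u2 = u1 OR I0 = false OR true = true
u3 = I2 XOR u2 = true XOR true = false
u5 = u3 XOR u2 = false XOR true = true
u7 = u5 XOR u1 = true XOR false = true

u3 = false, u5 = true, u7 = true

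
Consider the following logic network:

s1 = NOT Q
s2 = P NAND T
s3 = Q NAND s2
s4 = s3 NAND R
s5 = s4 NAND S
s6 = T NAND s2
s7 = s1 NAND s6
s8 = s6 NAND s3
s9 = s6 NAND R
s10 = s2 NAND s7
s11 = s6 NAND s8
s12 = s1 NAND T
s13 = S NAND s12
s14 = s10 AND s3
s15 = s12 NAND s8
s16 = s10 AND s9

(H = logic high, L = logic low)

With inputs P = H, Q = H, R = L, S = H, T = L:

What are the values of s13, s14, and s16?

s1 = NOT Q = NOT H = L
s2 = P NAND T = H NAND L = H
s3 = Q NAND s2 = H NAND H = L
s6 = T NAND s2 = L NAND H = H
s7 = s1 NAND s6 = L NAND H = H
s9 = s6 NAND R = H NAND L = H
s10 = s2 NAND s7 = H NAND H = L
s12 = s1 NAND T = L NAND L = H
s13 = S NAND s12 = H NAND H = L
s14 = s10 AND s3 = L AND L = L
s16 = s10 AND s9 = L AND H = L

s13 = L  s14 = L  s16 = L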